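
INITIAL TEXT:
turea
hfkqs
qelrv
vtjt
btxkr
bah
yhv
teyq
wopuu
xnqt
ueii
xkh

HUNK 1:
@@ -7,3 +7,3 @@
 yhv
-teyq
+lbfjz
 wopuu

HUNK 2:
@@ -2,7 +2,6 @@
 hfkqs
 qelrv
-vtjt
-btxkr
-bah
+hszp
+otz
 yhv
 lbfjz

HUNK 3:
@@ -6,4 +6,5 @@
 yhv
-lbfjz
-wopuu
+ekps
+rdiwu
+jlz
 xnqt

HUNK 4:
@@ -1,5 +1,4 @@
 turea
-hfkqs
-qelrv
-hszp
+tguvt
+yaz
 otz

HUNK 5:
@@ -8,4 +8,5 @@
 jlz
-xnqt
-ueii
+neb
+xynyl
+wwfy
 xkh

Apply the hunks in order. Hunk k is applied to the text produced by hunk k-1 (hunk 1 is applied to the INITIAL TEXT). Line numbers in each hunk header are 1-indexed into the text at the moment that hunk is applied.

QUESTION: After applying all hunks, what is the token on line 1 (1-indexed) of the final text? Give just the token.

Answer: turea

Derivation:
Hunk 1: at line 7 remove [teyq] add [lbfjz] -> 12 lines: turea hfkqs qelrv vtjt btxkr bah yhv lbfjz wopuu xnqt ueii xkh
Hunk 2: at line 2 remove [vtjt,btxkr,bah] add [hszp,otz] -> 11 lines: turea hfkqs qelrv hszp otz yhv lbfjz wopuu xnqt ueii xkh
Hunk 3: at line 6 remove [lbfjz,wopuu] add [ekps,rdiwu,jlz] -> 12 lines: turea hfkqs qelrv hszp otz yhv ekps rdiwu jlz xnqt ueii xkh
Hunk 4: at line 1 remove [hfkqs,qelrv,hszp] add [tguvt,yaz] -> 11 lines: turea tguvt yaz otz yhv ekps rdiwu jlz xnqt ueii xkh
Hunk 5: at line 8 remove [xnqt,ueii] add [neb,xynyl,wwfy] -> 12 lines: turea tguvt yaz otz yhv ekps rdiwu jlz neb xynyl wwfy xkh
Final line 1: turea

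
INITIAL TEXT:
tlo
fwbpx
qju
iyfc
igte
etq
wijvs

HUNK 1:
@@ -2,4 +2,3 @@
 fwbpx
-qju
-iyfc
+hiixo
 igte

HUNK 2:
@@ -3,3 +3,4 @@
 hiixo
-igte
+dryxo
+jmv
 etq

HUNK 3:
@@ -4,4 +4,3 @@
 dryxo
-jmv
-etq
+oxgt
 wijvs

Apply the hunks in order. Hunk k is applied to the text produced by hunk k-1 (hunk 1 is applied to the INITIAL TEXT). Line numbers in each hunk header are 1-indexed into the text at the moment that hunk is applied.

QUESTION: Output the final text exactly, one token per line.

Answer: tlo
fwbpx
hiixo
dryxo
oxgt
wijvs

Derivation:
Hunk 1: at line 2 remove [qju,iyfc] add [hiixo] -> 6 lines: tlo fwbpx hiixo igte etq wijvs
Hunk 2: at line 3 remove [igte] add [dryxo,jmv] -> 7 lines: tlo fwbpx hiixo dryxo jmv etq wijvs
Hunk 3: at line 4 remove [jmv,etq] add [oxgt] -> 6 lines: tlo fwbpx hiixo dryxo oxgt wijvs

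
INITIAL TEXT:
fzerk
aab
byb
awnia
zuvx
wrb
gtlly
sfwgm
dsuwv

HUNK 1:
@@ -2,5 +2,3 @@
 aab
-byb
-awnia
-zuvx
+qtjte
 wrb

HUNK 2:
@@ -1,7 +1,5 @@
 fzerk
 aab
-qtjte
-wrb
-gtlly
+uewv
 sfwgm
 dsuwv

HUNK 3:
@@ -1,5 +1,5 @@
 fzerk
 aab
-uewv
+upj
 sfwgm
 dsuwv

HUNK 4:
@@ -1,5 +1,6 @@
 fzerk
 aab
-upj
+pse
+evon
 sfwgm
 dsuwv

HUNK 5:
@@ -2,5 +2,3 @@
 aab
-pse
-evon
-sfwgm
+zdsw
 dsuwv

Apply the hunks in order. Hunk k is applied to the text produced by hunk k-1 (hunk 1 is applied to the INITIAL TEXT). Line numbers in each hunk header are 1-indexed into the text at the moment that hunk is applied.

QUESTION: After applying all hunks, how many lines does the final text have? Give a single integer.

Hunk 1: at line 2 remove [byb,awnia,zuvx] add [qtjte] -> 7 lines: fzerk aab qtjte wrb gtlly sfwgm dsuwv
Hunk 2: at line 1 remove [qtjte,wrb,gtlly] add [uewv] -> 5 lines: fzerk aab uewv sfwgm dsuwv
Hunk 3: at line 1 remove [uewv] add [upj] -> 5 lines: fzerk aab upj sfwgm dsuwv
Hunk 4: at line 1 remove [upj] add [pse,evon] -> 6 lines: fzerk aab pse evon sfwgm dsuwv
Hunk 5: at line 2 remove [pse,evon,sfwgm] add [zdsw] -> 4 lines: fzerk aab zdsw dsuwv
Final line count: 4

Answer: 4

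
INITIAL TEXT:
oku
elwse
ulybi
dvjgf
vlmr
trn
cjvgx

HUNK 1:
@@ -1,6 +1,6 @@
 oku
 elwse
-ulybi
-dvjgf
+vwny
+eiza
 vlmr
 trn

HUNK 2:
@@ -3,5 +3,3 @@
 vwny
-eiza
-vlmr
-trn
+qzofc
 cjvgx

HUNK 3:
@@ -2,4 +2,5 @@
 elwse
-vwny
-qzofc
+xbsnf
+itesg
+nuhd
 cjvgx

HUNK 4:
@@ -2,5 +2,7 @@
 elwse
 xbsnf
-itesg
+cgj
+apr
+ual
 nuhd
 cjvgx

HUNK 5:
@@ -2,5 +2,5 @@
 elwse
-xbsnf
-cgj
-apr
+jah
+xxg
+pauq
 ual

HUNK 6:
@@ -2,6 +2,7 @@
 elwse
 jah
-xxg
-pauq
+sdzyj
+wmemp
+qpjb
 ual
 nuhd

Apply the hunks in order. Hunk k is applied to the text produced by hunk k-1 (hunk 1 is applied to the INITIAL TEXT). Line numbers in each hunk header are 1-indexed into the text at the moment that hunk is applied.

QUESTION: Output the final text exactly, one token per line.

Hunk 1: at line 1 remove [ulybi,dvjgf] add [vwny,eiza] -> 7 lines: oku elwse vwny eiza vlmr trn cjvgx
Hunk 2: at line 3 remove [eiza,vlmr,trn] add [qzofc] -> 5 lines: oku elwse vwny qzofc cjvgx
Hunk 3: at line 2 remove [vwny,qzofc] add [xbsnf,itesg,nuhd] -> 6 lines: oku elwse xbsnf itesg nuhd cjvgx
Hunk 4: at line 2 remove [itesg] add [cgj,apr,ual] -> 8 lines: oku elwse xbsnf cgj apr ual nuhd cjvgx
Hunk 5: at line 2 remove [xbsnf,cgj,apr] add [jah,xxg,pauq] -> 8 lines: oku elwse jah xxg pauq ual nuhd cjvgx
Hunk 6: at line 2 remove [xxg,pauq] add [sdzyj,wmemp,qpjb] -> 9 lines: oku elwse jah sdzyj wmemp qpjb ual nuhd cjvgx

Answer: oku
elwse
jah
sdzyj
wmemp
qpjb
ual
nuhd
cjvgx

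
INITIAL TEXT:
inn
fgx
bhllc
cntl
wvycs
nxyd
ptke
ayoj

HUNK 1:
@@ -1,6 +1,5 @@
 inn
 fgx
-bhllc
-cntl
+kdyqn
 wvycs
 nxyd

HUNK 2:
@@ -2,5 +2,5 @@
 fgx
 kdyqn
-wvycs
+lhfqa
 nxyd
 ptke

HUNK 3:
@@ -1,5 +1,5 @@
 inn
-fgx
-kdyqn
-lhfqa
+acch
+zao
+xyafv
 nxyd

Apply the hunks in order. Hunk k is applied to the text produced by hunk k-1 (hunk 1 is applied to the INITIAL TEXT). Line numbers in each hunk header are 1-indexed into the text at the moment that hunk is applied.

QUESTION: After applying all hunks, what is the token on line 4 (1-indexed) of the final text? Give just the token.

Answer: xyafv

Derivation:
Hunk 1: at line 1 remove [bhllc,cntl] add [kdyqn] -> 7 lines: inn fgx kdyqn wvycs nxyd ptke ayoj
Hunk 2: at line 2 remove [wvycs] add [lhfqa] -> 7 lines: inn fgx kdyqn lhfqa nxyd ptke ayoj
Hunk 3: at line 1 remove [fgx,kdyqn,lhfqa] add [acch,zao,xyafv] -> 7 lines: inn acch zao xyafv nxyd ptke ayoj
Final line 4: xyafv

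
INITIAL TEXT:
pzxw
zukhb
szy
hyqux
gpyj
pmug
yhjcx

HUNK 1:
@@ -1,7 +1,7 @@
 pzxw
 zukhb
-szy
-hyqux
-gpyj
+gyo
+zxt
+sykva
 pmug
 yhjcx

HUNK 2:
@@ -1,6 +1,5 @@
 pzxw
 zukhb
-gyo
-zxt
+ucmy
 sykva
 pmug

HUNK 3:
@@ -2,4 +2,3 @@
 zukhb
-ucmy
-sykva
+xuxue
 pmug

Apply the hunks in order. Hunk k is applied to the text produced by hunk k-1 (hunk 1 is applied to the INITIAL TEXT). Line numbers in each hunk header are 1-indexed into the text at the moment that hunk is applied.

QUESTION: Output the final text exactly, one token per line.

Hunk 1: at line 1 remove [szy,hyqux,gpyj] add [gyo,zxt,sykva] -> 7 lines: pzxw zukhb gyo zxt sykva pmug yhjcx
Hunk 2: at line 1 remove [gyo,zxt] add [ucmy] -> 6 lines: pzxw zukhb ucmy sykva pmug yhjcx
Hunk 3: at line 2 remove [ucmy,sykva] add [xuxue] -> 5 lines: pzxw zukhb xuxue pmug yhjcx

Answer: pzxw
zukhb
xuxue
pmug
yhjcx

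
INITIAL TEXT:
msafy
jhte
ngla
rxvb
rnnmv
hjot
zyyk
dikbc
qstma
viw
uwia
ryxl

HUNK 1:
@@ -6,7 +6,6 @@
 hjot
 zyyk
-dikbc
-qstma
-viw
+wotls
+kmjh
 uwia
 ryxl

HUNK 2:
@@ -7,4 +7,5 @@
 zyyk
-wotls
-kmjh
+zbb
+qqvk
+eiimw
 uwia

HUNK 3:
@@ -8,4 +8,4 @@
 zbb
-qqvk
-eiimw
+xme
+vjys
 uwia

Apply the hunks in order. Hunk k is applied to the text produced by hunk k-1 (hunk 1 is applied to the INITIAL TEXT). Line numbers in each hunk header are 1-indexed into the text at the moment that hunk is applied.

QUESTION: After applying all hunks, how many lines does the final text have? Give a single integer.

Answer: 12

Derivation:
Hunk 1: at line 6 remove [dikbc,qstma,viw] add [wotls,kmjh] -> 11 lines: msafy jhte ngla rxvb rnnmv hjot zyyk wotls kmjh uwia ryxl
Hunk 2: at line 7 remove [wotls,kmjh] add [zbb,qqvk,eiimw] -> 12 lines: msafy jhte ngla rxvb rnnmv hjot zyyk zbb qqvk eiimw uwia ryxl
Hunk 3: at line 8 remove [qqvk,eiimw] add [xme,vjys] -> 12 lines: msafy jhte ngla rxvb rnnmv hjot zyyk zbb xme vjys uwia ryxl
Final line count: 12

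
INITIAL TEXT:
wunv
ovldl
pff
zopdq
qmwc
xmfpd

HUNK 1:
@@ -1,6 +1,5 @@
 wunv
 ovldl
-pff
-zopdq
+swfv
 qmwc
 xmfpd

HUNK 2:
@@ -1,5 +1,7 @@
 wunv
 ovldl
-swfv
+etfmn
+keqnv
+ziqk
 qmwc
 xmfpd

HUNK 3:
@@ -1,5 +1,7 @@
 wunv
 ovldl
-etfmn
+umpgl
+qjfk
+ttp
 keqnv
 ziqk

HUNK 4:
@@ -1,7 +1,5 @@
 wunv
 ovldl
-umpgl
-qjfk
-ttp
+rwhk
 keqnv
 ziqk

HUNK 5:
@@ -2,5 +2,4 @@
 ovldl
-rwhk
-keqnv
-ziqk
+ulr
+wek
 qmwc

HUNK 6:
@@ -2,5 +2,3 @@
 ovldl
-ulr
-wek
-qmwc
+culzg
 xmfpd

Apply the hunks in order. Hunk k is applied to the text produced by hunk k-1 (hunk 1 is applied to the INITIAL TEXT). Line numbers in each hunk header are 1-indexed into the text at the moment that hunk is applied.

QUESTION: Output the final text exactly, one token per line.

Answer: wunv
ovldl
culzg
xmfpd

Derivation:
Hunk 1: at line 1 remove [pff,zopdq] add [swfv] -> 5 lines: wunv ovldl swfv qmwc xmfpd
Hunk 2: at line 1 remove [swfv] add [etfmn,keqnv,ziqk] -> 7 lines: wunv ovldl etfmn keqnv ziqk qmwc xmfpd
Hunk 3: at line 1 remove [etfmn] add [umpgl,qjfk,ttp] -> 9 lines: wunv ovldl umpgl qjfk ttp keqnv ziqk qmwc xmfpd
Hunk 4: at line 1 remove [umpgl,qjfk,ttp] add [rwhk] -> 7 lines: wunv ovldl rwhk keqnv ziqk qmwc xmfpd
Hunk 5: at line 2 remove [rwhk,keqnv,ziqk] add [ulr,wek] -> 6 lines: wunv ovldl ulr wek qmwc xmfpd
Hunk 6: at line 2 remove [ulr,wek,qmwc] add [culzg] -> 4 lines: wunv ovldl culzg xmfpd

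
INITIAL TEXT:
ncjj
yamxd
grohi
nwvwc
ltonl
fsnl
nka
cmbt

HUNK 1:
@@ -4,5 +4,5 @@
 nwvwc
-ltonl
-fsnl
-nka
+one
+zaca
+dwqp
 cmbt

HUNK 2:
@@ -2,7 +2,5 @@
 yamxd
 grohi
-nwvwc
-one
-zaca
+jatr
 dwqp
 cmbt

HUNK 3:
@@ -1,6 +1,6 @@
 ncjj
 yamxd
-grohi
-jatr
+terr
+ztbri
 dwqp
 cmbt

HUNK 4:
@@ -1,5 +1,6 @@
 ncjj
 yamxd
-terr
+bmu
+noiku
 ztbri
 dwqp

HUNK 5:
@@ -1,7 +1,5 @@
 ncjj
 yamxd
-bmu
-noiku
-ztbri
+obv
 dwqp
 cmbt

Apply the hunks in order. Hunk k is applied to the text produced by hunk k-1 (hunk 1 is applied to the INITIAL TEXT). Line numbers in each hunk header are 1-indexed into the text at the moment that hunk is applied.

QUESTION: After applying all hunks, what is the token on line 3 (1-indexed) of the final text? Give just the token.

Answer: obv

Derivation:
Hunk 1: at line 4 remove [ltonl,fsnl,nka] add [one,zaca,dwqp] -> 8 lines: ncjj yamxd grohi nwvwc one zaca dwqp cmbt
Hunk 2: at line 2 remove [nwvwc,one,zaca] add [jatr] -> 6 lines: ncjj yamxd grohi jatr dwqp cmbt
Hunk 3: at line 1 remove [grohi,jatr] add [terr,ztbri] -> 6 lines: ncjj yamxd terr ztbri dwqp cmbt
Hunk 4: at line 1 remove [terr] add [bmu,noiku] -> 7 lines: ncjj yamxd bmu noiku ztbri dwqp cmbt
Hunk 5: at line 1 remove [bmu,noiku,ztbri] add [obv] -> 5 lines: ncjj yamxd obv dwqp cmbt
Final line 3: obv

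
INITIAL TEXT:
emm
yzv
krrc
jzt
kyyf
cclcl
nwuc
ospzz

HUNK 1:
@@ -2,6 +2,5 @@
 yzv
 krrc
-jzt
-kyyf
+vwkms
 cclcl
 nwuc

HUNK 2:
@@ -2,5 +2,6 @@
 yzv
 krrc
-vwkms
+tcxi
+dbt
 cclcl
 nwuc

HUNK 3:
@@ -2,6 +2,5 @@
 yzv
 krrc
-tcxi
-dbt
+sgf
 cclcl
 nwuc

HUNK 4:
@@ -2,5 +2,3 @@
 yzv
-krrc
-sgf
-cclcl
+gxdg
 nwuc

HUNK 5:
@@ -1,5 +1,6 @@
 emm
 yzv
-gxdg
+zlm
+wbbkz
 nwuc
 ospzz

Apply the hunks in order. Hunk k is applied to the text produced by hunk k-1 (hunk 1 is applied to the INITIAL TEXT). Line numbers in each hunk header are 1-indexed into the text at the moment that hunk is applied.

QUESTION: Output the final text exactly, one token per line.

Answer: emm
yzv
zlm
wbbkz
nwuc
ospzz

Derivation:
Hunk 1: at line 2 remove [jzt,kyyf] add [vwkms] -> 7 lines: emm yzv krrc vwkms cclcl nwuc ospzz
Hunk 2: at line 2 remove [vwkms] add [tcxi,dbt] -> 8 lines: emm yzv krrc tcxi dbt cclcl nwuc ospzz
Hunk 3: at line 2 remove [tcxi,dbt] add [sgf] -> 7 lines: emm yzv krrc sgf cclcl nwuc ospzz
Hunk 4: at line 2 remove [krrc,sgf,cclcl] add [gxdg] -> 5 lines: emm yzv gxdg nwuc ospzz
Hunk 5: at line 1 remove [gxdg] add [zlm,wbbkz] -> 6 lines: emm yzv zlm wbbkz nwuc ospzz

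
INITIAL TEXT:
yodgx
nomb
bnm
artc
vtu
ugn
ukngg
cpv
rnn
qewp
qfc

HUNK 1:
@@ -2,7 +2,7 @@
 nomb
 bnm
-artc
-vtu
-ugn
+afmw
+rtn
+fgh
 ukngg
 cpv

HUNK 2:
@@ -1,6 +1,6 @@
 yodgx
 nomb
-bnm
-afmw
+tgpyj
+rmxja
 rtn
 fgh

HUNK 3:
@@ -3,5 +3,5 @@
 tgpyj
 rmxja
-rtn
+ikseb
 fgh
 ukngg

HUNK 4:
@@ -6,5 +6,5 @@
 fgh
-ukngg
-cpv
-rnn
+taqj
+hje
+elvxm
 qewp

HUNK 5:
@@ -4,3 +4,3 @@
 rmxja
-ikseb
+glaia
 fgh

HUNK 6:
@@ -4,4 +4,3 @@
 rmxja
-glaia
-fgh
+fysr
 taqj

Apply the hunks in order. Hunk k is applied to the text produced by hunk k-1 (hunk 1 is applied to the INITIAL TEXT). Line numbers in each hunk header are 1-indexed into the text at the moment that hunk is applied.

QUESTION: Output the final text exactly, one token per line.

Answer: yodgx
nomb
tgpyj
rmxja
fysr
taqj
hje
elvxm
qewp
qfc

Derivation:
Hunk 1: at line 2 remove [artc,vtu,ugn] add [afmw,rtn,fgh] -> 11 lines: yodgx nomb bnm afmw rtn fgh ukngg cpv rnn qewp qfc
Hunk 2: at line 1 remove [bnm,afmw] add [tgpyj,rmxja] -> 11 lines: yodgx nomb tgpyj rmxja rtn fgh ukngg cpv rnn qewp qfc
Hunk 3: at line 3 remove [rtn] add [ikseb] -> 11 lines: yodgx nomb tgpyj rmxja ikseb fgh ukngg cpv rnn qewp qfc
Hunk 4: at line 6 remove [ukngg,cpv,rnn] add [taqj,hje,elvxm] -> 11 lines: yodgx nomb tgpyj rmxja ikseb fgh taqj hje elvxm qewp qfc
Hunk 5: at line 4 remove [ikseb] add [glaia] -> 11 lines: yodgx nomb tgpyj rmxja glaia fgh taqj hje elvxm qewp qfc
Hunk 6: at line 4 remove [glaia,fgh] add [fysr] -> 10 lines: yodgx nomb tgpyj rmxja fysr taqj hje elvxm qewp qfc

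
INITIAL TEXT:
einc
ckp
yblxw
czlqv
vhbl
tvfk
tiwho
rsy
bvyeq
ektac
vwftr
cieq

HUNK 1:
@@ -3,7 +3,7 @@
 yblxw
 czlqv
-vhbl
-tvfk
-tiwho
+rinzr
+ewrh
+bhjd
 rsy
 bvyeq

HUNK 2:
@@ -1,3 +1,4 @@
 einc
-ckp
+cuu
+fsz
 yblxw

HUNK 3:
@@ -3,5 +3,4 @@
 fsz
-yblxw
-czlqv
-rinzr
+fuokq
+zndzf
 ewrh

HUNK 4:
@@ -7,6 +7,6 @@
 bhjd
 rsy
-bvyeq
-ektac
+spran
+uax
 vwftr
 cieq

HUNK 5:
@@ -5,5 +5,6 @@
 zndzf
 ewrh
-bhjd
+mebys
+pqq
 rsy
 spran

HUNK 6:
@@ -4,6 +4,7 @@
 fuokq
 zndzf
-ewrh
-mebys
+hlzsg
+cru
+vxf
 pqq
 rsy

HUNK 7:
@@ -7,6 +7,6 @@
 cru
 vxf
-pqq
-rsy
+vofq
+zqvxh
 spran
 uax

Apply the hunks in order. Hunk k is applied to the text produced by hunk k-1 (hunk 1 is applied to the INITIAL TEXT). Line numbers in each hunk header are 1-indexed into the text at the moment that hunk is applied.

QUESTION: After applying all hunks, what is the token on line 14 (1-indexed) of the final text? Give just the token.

Answer: cieq

Derivation:
Hunk 1: at line 3 remove [vhbl,tvfk,tiwho] add [rinzr,ewrh,bhjd] -> 12 lines: einc ckp yblxw czlqv rinzr ewrh bhjd rsy bvyeq ektac vwftr cieq
Hunk 2: at line 1 remove [ckp] add [cuu,fsz] -> 13 lines: einc cuu fsz yblxw czlqv rinzr ewrh bhjd rsy bvyeq ektac vwftr cieq
Hunk 3: at line 3 remove [yblxw,czlqv,rinzr] add [fuokq,zndzf] -> 12 lines: einc cuu fsz fuokq zndzf ewrh bhjd rsy bvyeq ektac vwftr cieq
Hunk 4: at line 7 remove [bvyeq,ektac] add [spran,uax] -> 12 lines: einc cuu fsz fuokq zndzf ewrh bhjd rsy spran uax vwftr cieq
Hunk 5: at line 5 remove [bhjd] add [mebys,pqq] -> 13 lines: einc cuu fsz fuokq zndzf ewrh mebys pqq rsy spran uax vwftr cieq
Hunk 6: at line 4 remove [ewrh,mebys] add [hlzsg,cru,vxf] -> 14 lines: einc cuu fsz fuokq zndzf hlzsg cru vxf pqq rsy spran uax vwftr cieq
Hunk 7: at line 7 remove [pqq,rsy] add [vofq,zqvxh] -> 14 lines: einc cuu fsz fuokq zndzf hlzsg cru vxf vofq zqvxh spran uax vwftr cieq
Final line 14: cieq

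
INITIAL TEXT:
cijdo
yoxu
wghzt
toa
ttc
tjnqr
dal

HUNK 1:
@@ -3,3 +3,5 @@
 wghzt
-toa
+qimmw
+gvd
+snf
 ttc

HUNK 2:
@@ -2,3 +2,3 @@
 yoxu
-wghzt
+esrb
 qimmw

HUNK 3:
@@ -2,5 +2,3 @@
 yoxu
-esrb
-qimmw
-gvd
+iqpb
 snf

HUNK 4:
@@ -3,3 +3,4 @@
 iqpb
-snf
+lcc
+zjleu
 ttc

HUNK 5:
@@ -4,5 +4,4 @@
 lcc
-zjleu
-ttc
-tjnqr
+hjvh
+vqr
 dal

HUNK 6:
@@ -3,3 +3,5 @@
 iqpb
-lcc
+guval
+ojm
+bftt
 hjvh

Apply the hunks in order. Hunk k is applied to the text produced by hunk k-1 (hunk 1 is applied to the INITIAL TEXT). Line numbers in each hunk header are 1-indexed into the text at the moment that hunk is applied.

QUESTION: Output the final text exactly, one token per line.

Answer: cijdo
yoxu
iqpb
guval
ojm
bftt
hjvh
vqr
dal

Derivation:
Hunk 1: at line 3 remove [toa] add [qimmw,gvd,snf] -> 9 lines: cijdo yoxu wghzt qimmw gvd snf ttc tjnqr dal
Hunk 2: at line 2 remove [wghzt] add [esrb] -> 9 lines: cijdo yoxu esrb qimmw gvd snf ttc tjnqr dal
Hunk 3: at line 2 remove [esrb,qimmw,gvd] add [iqpb] -> 7 lines: cijdo yoxu iqpb snf ttc tjnqr dal
Hunk 4: at line 3 remove [snf] add [lcc,zjleu] -> 8 lines: cijdo yoxu iqpb lcc zjleu ttc tjnqr dal
Hunk 5: at line 4 remove [zjleu,ttc,tjnqr] add [hjvh,vqr] -> 7 lines: cijdo yoxu iqpb lcc hjvh vqr dal
Hunk 6: at line 3 remove [lcc] add [guval,ojm,bftt] -> 9 lines: cijdo yoxu iqpb guval ojm bftt hjvh vqr dal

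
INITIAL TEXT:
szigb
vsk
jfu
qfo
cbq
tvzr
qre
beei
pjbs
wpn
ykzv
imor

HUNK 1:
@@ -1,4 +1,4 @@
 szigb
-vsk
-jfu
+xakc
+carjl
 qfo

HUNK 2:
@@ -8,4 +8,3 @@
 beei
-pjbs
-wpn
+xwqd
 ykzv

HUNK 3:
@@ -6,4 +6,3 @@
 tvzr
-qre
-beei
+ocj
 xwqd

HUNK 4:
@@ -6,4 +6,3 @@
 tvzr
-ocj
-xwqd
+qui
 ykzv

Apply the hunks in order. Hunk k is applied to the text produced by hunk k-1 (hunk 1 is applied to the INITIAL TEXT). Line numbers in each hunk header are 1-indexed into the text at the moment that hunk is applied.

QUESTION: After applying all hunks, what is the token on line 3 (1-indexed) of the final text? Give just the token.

Hunk 1: at line 1 remove [vsk,jfu] add [xakc,carjl] -> 12 lines: szigb xakc carjl qfo cbq tvzr qre beei pjbs wpn ykzv imor
Hunk 2: at line 8 remove [pjbs,wpn] add [xwqd] -> 11 lines: szigb xakc carjl qfo cbq tvzr qre beei xwqd ykzv imor
Hunk 3: at line 6 remove [qre,beei] add [ocj] -> 10 lines: szigb xakc carjl qfo cbq tvzr ocj xwqd ykzv imor
Hunk 4: at line 6 remove [ocj,xwqd] add [qui] -> 9 lines: szigb xakc carjl qfo cbq tvzr qui ykzv imor
Final line 3: carjl

Answer: carjl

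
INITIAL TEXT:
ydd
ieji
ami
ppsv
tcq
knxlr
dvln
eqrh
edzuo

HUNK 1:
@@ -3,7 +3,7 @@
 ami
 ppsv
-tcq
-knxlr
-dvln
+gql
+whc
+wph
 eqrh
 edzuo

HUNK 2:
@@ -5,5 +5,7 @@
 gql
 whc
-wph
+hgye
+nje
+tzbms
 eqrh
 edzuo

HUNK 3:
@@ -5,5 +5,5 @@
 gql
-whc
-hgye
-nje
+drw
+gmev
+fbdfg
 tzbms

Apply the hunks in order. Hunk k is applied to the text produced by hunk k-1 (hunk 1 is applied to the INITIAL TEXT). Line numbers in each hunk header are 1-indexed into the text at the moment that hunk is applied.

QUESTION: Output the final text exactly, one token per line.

Answer: ydd
ieji
ami
ppsv
gql
drw
gmev
fbdfg
tzbms
eqrh
edzuo

Derivation:
Hunk 1: at line 3 remove [tcq,knxlr,dvln] add [gql,whc,wph] -> 9 lines: ydd ieji ami ppsv gql whc wph eqrh edzuo
Hunk 2: at line 5 remove [wph] add [hgye,nje,tzbms] -> 11 lines: ydd ieji ami ppsv gql whc hgye nje tzbms eqrh edzuo
Hunk 3: at line 5 remove [whc,hgye,nje] add [drw,gmev,fbdfg] -> 11 lines: ydd ieji ami ppsv gql drw gmev fbdfg tzbms eqrh edzuo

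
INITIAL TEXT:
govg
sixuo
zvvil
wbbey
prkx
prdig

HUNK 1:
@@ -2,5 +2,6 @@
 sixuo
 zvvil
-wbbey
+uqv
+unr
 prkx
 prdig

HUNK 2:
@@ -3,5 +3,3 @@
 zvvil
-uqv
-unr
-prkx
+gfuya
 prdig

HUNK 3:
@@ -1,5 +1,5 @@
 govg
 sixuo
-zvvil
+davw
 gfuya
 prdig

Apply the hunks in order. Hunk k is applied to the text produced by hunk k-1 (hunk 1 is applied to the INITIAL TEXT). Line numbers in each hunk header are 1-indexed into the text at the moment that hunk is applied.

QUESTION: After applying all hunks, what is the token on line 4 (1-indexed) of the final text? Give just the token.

Answer: gfuya

Derivation:
Hunk 1: at line 2 remove [wbbey] add [uqv,unr] -> 7 lines: govg sixuo zvvil uqv unr prkx prdig
Hunk 2: at line 3 remove [uqv,unr,prkx] add [gfuya] -> 5 lines: govg sixuo zvvil gfuya prdig
Hunk 3: at line 1 remove [zvvil] add [davw] -> 5 lines: govg sixuo davw gfuya prdig
Final line 4: gfuya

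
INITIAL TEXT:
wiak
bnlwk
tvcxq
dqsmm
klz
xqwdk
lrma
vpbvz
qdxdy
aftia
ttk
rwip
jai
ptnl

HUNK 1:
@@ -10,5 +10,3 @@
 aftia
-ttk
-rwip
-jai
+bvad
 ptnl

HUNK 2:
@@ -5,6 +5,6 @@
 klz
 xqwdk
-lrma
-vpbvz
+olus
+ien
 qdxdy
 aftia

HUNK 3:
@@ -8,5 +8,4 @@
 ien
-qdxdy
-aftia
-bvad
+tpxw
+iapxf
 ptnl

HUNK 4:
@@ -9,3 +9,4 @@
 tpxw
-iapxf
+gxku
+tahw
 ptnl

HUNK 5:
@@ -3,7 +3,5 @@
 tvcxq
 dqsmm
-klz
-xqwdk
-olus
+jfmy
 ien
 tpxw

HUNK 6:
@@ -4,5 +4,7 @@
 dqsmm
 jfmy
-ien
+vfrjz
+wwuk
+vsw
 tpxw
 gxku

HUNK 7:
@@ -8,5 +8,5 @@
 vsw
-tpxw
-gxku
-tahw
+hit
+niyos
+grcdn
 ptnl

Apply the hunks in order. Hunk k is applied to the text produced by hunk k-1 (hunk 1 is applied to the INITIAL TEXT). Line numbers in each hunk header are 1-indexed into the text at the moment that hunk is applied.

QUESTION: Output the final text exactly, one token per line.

Hunk 1: at line 10 remove [ttk,rwip,jai] add [bvad] -> 12 lines: wiak bnlwk tvcxq dqsmm klz xqwdk lrma vpbvz qdxdy aftia bvad ptnl
Hunk 2: at line 5 remove [lrma,vpbvz] add [olus,ien] -> 12 lines: wiak bnlwk tvcxq dqsmm klz xqwdk olus ien qdxdy aftia bvad ptnl
Hunk 3: at line 8 remove [qdxdy,aftia,bvad] add [tpxw,iapxf] -> 11 lines: wiak bnlwk tvcxq dqsmm klz xqwdk olus ien tpxw iapxf ptnl
Hunk 4: at line 9 remove [iapxf] add [gxku,tahw] -> 12 lines: wiak bnlwk tvcxq dqsmm klz xqwdk olus ien tpxw gxku tahw ptnl
Hunk 5: at line 3 remove [klz,xqwdk,olus] add [jfmy] -> 10 lines: wiak bnlwk tvcxq dqsmm jfmy ien tpxw gxku tahw ptnl
Hunk 6: at line 4 remove [ien] add [vfrjz,wwuk,vsw] -> 12 lines: wiak bnlwk tvcxq dqsmm jfmy vfrjz wwuk vsw tpxw gxku tahw ptnl
Hunk 7: at line 8 remove [tpxw,gxku,tahw] add [hit,niyos,grcdn] -> 12 lines: wiak bnlwk tvcxq dqsmm jfmy vfrjz wwuk vsw hit niyos grcdn ptnl

Answer: wiak
bnlwk
tvcxq
dqsmm
jfmy
vfrjz
wwuk
vsw
hit
niyos
grcdn
ptnl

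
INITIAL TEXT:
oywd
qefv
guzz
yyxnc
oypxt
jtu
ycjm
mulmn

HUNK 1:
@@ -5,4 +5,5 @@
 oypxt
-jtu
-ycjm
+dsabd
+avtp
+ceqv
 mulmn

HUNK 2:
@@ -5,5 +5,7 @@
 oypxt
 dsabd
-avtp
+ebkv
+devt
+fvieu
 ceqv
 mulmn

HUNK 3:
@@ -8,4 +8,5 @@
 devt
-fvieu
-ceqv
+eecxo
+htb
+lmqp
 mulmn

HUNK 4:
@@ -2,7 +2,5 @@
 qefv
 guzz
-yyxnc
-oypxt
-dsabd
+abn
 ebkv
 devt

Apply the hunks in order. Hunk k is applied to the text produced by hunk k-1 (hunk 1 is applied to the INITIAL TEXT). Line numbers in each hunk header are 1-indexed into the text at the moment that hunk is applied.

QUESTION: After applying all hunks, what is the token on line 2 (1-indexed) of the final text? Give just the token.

Answer: qefv

Derivation:
Hunk 1: at line 5 remove [jtu,ycjm] add [dsabd,avtp,ceqv] -> 9 lines: oywd qefv guzz yyxnc oypxt dsabd avtp ceqv mulmn
Hunk 2: at line 5 remove [avtp] add [ebkv,devt,fvieu] -> 11 lines: oywd qefv guzz yyxnc oypxt dsabd ebkv devt fvieu ceqv mulmn
Hunk 3: at line 8 remove [fvieu,ceqv] add [eecxo,htb,lmqp] -> 12 lines: oywd qefv guzz yyxnc oypxt dsabd ebkv devt eecxo htb lmqp mulmn
Hunk 4: at line 2 remove [yyxnc,oypxt,dsabd] add [abn] -> 10 lines: oywd qefv guzz abn ebkv devt eecxo htb lmqp mulmn
Final line 2: qefv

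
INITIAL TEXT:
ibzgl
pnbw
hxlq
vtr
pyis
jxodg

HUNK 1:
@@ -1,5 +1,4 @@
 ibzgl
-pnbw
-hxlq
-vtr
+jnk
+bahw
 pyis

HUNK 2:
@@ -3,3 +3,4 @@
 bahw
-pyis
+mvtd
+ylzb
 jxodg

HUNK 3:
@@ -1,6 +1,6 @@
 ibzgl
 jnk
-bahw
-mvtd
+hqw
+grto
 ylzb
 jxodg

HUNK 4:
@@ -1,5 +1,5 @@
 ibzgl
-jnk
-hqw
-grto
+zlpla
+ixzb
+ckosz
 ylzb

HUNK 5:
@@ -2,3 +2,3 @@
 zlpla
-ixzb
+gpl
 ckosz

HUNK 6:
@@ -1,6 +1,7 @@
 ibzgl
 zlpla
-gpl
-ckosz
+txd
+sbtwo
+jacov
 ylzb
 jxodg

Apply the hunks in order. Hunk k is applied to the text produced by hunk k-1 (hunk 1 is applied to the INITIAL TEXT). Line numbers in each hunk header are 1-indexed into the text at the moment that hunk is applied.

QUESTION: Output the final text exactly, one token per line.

Hunk 1: at line 1 remove [pnbw,hxlq,vtr] add [jnk,bahw] -> 5 lines: ibzgl jnk bahw pyis jxodg
Hunk 2: at line 3 remove [pyis] add [mvtd,ylzb] -> 6 lines: ibzgl jnk bahw mvtd ylzb jxodg
Hunk 3: at line 1 remove [bahw,mvtd] add [hqw,grto] -> 6 lines: ibzgl jnk hqw grto ylzb jxodg
Hunk 4: at line 1 remove [jnk,hqw,grto] add [zlpla,ixzb,ckosz] -> 6 lines: ibzgl zlpla ixzb ckosz ylzb jxodg
Hunk 5: at line 2 remove [ixzb] add [gpl] -> 6 lines: ibzgl zlpla gpl ckosz ylzb jxodg
Hunk 6: at line 1 remove [gpl,ckosz] add [txd,sbtwo,jacov] -> 7 lines: ibzgl zlpla txd sbtwo jacov ylzb jxodg

Answer: ibzgl
zlpla
txd
sbtwo
jacov
ylzb
jxodg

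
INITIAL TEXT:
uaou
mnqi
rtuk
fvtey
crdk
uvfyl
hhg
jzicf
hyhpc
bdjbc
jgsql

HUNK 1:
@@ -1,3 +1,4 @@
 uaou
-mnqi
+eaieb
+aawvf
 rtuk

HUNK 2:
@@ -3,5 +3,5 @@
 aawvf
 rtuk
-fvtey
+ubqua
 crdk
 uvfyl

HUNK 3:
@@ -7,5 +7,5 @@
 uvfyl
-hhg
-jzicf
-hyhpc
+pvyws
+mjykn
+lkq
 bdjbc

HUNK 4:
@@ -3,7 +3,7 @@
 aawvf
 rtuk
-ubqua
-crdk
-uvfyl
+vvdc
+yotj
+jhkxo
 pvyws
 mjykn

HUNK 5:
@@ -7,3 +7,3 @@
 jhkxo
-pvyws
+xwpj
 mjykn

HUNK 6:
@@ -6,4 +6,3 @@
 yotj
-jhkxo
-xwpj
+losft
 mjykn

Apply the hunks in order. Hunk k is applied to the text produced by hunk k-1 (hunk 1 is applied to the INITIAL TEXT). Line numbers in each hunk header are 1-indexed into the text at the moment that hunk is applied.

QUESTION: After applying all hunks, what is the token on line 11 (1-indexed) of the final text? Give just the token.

Answer: jgsql

Derivation:
Hunk 1: at line 1 remove [mnqi] add [eaieb,aawvf] -> 12 lines: uaou eaieb aawvf rtuk fvtey crdk uvfyl hhg jzicf hyhpc bdjbc jgsql
Hunk 2: at line 3 remove [fvtey] add [ubqua] -> 12 lines: uaou eaieb aawvf rtuk ubqua crdk uvfyl hhg jzicf hyhpc bdjbc jgsql
Hunk 3: at line 7 remove [hhg,jzicf,hyhpc] add [pvyws,mjykn,lkq] -> 12 lines: uaou eaieb aawvf rtuk ubqua crdk uvfyl pvyws mjykn lkq bdjbc jgsql
Hunk 4: at line 3 remove [ubqua,crdk,uvfyl] add [vvdc,yotj,jhkxo] -> 12 lines: uaou eaieb aawvf rtuk vvdc yotj jhkxo pvyws mjykn lkq bdjbc jgsql
Hunk 5: at line 7 remove [pvyws] add [xwpj] -> 12 lines: uaou eaieb aawvf rtuk vvdc yotj jhkxo xwpj mjykn lkq bdjbc jgsql
Hunk 6: at line 6 remove [jhkxo,xwpj] add [losft] -> 11 lines: uaou eaieb aawvf rtuk vvdc yotj losft mjykn lkq bdjbc jgsql
Final line 11: jgsql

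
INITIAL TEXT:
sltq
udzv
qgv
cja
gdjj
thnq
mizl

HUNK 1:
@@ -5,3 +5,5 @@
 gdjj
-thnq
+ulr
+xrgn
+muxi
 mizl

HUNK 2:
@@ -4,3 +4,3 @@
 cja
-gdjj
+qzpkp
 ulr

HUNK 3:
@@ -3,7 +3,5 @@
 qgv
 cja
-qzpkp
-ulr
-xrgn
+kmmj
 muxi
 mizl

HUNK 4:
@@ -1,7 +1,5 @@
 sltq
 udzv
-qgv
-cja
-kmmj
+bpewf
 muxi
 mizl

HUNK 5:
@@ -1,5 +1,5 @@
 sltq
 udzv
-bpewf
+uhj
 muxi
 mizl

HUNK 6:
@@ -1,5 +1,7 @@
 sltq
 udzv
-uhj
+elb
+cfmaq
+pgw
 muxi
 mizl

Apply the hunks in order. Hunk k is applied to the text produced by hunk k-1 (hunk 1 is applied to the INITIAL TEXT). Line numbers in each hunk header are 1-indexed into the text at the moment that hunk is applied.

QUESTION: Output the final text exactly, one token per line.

Answer: sltq
udzv
elb
cfmaq
pgw
muxi
mizl

Derivation:
Hunk 1: at line 5 remove [thnq] add [ulr,xrgn,muxi] -> 9 lines: sltq udzv qgv cja gdjj ulr xrgn muxi mizl
Hunk 2: at line 4 remove [gdjj] add [qzpkp] -> 9 lines: sltq udzv qgv cja qzpkp ulr xrgn muxi mizl
Hunk 3: at line 3 remove [qzpkp,ulr,xrgn] add [kmmj] -> 7 lines: sltq udzv qgv cja kmmj muxi mizl
Hunk 4: at line 1 remove [qgv,cja,kmmj] add [bpewf] -> 5 lines: sltq udzv bpewf muxi mizl
Hunk 5: at line 1 remove [bpewf] add [uhj] -> 5 lines: sltq udzv uhj muxi mizl
Hunk 6: at line 1 remove [uhj] add [elb,cfmaq,pgw] -> 7 lines: sltq udzv elb cfmaq pgw muxi mizl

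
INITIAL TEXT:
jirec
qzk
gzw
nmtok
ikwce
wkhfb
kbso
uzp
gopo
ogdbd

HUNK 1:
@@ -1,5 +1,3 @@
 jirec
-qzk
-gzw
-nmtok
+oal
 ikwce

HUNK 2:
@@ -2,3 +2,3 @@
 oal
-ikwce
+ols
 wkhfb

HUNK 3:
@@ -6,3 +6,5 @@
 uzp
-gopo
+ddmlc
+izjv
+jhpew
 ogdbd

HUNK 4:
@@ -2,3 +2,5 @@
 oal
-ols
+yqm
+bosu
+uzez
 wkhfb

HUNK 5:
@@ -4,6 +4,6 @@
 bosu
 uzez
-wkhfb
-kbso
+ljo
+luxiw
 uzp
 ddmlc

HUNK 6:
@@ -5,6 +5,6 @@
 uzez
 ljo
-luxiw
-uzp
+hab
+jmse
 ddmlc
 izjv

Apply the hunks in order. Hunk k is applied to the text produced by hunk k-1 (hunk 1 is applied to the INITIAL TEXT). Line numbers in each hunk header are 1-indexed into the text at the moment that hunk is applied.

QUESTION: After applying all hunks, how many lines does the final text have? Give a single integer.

Answer: 12

Derivation:
Hunk 1: at line 1 remove [qzk,gzw,nmtok] add [oal] -> 8 lines: jirec oal ikwce wkhfb kbso uzp gopo ogdbd
Hunk 2: at line 2 remove [ikwce] add [ols] -> 8 lines: jirec oal ols wkhfb kbso uzp gopo ogdbd
Hunk 3: at line 6 remove [gopo] add [ddmlc,izjv,jhpew] -> 10 lines: jirec oal ols wkhfb kbso uzp ddmlc izjv jhpew ogdbd
Hunk 4: at line 2 remove [ols] add [yqm,bosu,uzez] -> 12 lines: jirec oal yqm bosu uzez wkhfb kbso uzp ddmlc izjv jhpew ogdbd
Hunk 5: at line 4 remove [wkhfb,kbso] add [ljo,luxiw] -> 12 lines: jirec oal yqm bosu uzez ljo luxiw uzp ddmlc izjv jhpew ogdbd
Hunk 6: at line 5 remove [luxiw,uzp] add [hab,jmse] -> 12 lines: jirec oal yqm bosu uzez ljo hab jmse ddmlc izjv jhpew ogdbd
Final line count: 12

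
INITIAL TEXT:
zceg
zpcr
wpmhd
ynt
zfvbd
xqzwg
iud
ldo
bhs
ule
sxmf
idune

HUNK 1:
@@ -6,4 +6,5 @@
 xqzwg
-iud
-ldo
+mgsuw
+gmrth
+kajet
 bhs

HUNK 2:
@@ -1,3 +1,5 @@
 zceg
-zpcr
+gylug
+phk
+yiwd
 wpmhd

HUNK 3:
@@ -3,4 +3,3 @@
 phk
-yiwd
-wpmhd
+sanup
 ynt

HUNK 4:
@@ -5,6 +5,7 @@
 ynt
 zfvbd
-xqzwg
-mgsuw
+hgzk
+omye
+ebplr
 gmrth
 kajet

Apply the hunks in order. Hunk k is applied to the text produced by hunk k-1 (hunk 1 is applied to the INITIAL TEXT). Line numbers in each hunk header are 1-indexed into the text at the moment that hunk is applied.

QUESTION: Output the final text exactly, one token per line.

Hunk 1: at line 6 remove [iud,ldo] add [mgsuw,gmrth,kajet] -> 13 lines: zceg zpcr wpmhd ynt zfvbd xqzwg mgsuw gmrth kajet bhs ule sxmf idune
Hunk 2: at line 1 remove [zpcr] add [gylug,phk,yiwd] -> 15 lines: zceg gylug phk yiwd wpmhd ynt zfvbd xqzwg mgsuw gmrth kajet bhs ule sxmf idune
Hunk 3: at line 3 remove [yiwd,wpmhd] add [sanup] -> 14 lines: zceg gylug phk sanup ynt zfvbd xqzwg mgsuw gmrth kajet bhs ule sxmf idune
Hunk 4: at line 5 remove [xqzwg,mgsuw] add [hgzk,omye,ebplr] -> 15 lines: zceg gylug phk sanup ynt zfvbd hgzk omye ebplr gmrth kajet bhs ule sxmf idune

Answer: zceg
gylug
phk
sanup
ynt
zfvbd
hgzk
omye
ebplr
gmrth
kajet
bhs
ule
sxmf
idune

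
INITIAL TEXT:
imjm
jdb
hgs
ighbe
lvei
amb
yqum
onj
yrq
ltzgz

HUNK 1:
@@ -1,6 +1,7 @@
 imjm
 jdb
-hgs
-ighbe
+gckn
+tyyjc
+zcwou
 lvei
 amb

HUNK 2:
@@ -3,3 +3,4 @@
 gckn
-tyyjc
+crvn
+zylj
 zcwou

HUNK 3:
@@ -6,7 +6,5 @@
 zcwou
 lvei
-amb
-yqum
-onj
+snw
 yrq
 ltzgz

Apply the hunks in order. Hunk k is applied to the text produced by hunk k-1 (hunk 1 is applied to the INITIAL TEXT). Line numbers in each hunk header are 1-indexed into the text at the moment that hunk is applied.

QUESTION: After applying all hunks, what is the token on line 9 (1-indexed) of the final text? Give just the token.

Answer: yrq

Derivation:
Hunk 1: at line 1 remove [hgs,ighbe] add [gckn,tyyjc,zcwou] -> 11 lines: imjm jdb gckn tyyjc zcwou lvei amb yqum onj yrq ltzgz
Hunk 2: at line 3 remove [tyyjc] add [crvn,zylj] -> 12 lines: imjm jdb gckn crvn zylj zcwou lvei amb yqum onj yrq ltzgz
Hunk 3: at line 6 remove [amb,yqum,onj] add [snw] -> 10 lines: imjm jdb gckn crvn zylj zcwou lvei snw yrq ltzgz
Final line 9: yrq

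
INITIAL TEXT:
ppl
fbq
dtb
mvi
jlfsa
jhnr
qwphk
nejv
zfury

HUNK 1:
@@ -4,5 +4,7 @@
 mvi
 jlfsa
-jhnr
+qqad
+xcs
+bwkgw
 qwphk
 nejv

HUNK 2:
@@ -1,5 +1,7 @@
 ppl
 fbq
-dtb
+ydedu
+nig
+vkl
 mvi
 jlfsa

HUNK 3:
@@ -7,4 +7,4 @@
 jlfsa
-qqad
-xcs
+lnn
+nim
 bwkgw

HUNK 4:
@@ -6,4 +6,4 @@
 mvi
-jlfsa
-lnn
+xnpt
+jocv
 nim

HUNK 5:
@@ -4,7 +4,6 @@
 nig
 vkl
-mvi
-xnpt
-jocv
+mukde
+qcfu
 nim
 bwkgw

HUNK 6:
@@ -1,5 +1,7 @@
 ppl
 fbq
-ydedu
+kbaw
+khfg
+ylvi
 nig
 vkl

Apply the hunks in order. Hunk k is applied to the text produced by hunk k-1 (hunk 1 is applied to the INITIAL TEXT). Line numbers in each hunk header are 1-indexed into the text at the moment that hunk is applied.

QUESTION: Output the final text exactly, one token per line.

Answer: ppl
fbq
kbaw
khfg
ylvi
nig
vkl
mukde
qcfu
nim
bwkgw
qwphk
nejv
zfury

Derivation:
Hunk 1: at line 4 remove [jhnr] add [qqad,xcs,bwkgw] -> 11 lines: ppl fbq dtb mvi jlfsa qqad xcs bwkgw qwphk nejv zfury
Hunk 2: at line 1 remove [dtb] add [ydedu,nig,vkl] -> 13 lines: ppl fbq ydedu nig vkl mvi jlfsa qqad xcs bwkgw qwphk nejv zfury
Hunk 3: at line 7 remove [qqad,xcs] add [lnn,nim] -> 13 lines: ppl fbq ydedu nig vkl mvi jlfsa lnn nim bwkgw qwphk nejv zfury
Hunk 4: at line 6 remove [jlfsa,lnn] add [xnpt,jocv] -> 13 lines: ppl fbq ydedu nig vkl mvi xnpt jocv nim bwkgw qwphk nejv zfury
Hunk 5: at line 4 remove [mvi,xnpt,jocv] add [mukde,qcfu] -> 12 lines: ppl fbq ydedu nig vkl mukde qcfu nim bwkgw qwphk nejv zfury
Hunk 6: at line 1 remove [ydedu] add [kbaw,khfg,ylvi] -> 14 lines: ppl fbq kbaw khfg ylvi nig vkl mukde qcfu nim bwkgw qwphk nejv zfury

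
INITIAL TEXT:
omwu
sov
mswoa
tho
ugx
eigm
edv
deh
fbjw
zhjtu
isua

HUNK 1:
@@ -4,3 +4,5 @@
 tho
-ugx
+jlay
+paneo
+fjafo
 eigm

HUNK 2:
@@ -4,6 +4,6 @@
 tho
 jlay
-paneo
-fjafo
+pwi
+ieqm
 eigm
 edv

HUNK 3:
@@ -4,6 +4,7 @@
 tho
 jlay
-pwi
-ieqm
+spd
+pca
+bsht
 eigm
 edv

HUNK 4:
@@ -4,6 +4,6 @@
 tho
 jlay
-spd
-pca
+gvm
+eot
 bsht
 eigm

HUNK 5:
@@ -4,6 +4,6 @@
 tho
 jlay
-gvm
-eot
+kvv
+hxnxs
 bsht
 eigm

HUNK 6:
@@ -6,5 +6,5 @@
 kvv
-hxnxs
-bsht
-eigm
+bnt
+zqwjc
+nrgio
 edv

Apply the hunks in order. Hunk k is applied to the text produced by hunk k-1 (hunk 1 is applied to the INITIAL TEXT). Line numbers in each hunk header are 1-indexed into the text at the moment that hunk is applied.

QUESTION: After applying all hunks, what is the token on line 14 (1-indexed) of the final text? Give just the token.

Hunk 1: at line 4 remove [ugx] add [jlay,paneo,fjafo] -> 13 lines: omwu sov mswoa tho jlay paneo fjafo eigm edv deh fbjw zhjtu isua
Hunk 2: at line 4 remove [paneo,fjafo] add [pwi,ieqm] -> 13 lines: omwu sov mswoa tho jlay pwi ieqm eigm edv deh fbjw zhjtu isua
Hunk 3: at line 4 remove [pwi,ieqm] add [spd,pca,bsht] -> 14 lines: omwu sov mswoa tho jlay spd pca bsht eigm edv deh fbjw zhjtu isua
Hunk 4: at line 4 remove [spd,pca] add [gvm,eot] -> 14 lines: omwu sov mswoa tho jlay gvm eot bsht eigm edv deh fbjw zhjtu isua
Hunk 5: at line 4 remove [gvm,eot] add [kvv,hxnxs] -> 14 lines: omwu sov mswoa tho jlay kvv hxnxs bsht eigm edv deh fbjw zhjtu isua
Hunk 6: at line 6 remove [hxnxs,bsht,eigm] add [bnt,zqwjc,nrgio] -> 14 lines: omwu sov mswoa tho jlay kvv bnt zqwjc nrgio edv deh fbjw zhjtu isua
Final line 14: isua

Answer: isua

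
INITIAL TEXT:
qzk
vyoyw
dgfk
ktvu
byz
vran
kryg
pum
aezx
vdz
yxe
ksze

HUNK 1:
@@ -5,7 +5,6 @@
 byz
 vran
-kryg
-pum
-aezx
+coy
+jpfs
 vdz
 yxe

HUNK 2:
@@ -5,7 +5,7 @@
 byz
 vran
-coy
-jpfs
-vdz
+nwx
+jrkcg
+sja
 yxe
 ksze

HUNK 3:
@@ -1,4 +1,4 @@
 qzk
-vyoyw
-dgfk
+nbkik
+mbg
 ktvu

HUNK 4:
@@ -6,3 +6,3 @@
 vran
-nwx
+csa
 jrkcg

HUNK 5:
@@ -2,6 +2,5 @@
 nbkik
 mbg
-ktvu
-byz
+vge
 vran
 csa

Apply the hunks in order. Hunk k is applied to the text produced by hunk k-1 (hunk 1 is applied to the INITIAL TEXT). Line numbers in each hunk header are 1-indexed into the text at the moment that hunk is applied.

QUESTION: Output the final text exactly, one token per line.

Hunk 1: at line 5 remove [kryg,pum,aezx] add [coy,jpfs] -> 11 lines: qzk vyoyw dgfk ktvu byz vran coy jpfs vdz yxe ksze
Hunk 2: at line 5 remove [coy,jpfs,vdz] add [nwx,jrkcg,sja] -> 11 lines: qzk vyoyw dgfk ktvu byz vran nwx jrkcg sja yxe ksze
Hunk 3: at line 1 remove [vyoyw,dgfk] add [nbkik,mbg] -> 11 lines: qzk nbkik mbg ktvu byz vran nwx jrkcg sja yxe ksze
Hunk 4: at line 6 remove [nwx] add [csa] -> 11 lines: qzk nbkik mbg ktvu byz vran csa jrkcg sja yxe ksze
Hunk 5: at line 2 remove [ktvu,byz] add [vge] -> 10 lines: qzk nbkik mbg vge vran csa jrkcg sja yxe ksze

Answer: qzk
nbkik
mbg
vge
vran
csa
jrkcg
sja
yxe
ksze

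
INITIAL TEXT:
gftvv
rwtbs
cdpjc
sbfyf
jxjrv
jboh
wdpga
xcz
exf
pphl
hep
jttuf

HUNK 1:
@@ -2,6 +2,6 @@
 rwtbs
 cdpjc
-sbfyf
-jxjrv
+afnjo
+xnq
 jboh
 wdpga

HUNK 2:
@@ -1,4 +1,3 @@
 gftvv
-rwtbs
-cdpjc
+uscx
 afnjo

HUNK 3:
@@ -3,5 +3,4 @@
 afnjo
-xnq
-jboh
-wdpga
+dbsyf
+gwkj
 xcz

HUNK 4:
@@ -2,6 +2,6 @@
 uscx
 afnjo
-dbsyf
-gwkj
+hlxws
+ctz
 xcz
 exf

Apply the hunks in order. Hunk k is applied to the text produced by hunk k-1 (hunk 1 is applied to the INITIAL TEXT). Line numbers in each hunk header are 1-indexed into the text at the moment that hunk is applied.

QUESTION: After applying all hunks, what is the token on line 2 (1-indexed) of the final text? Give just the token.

Answer: uscx

Derivation:
Hunk 1: at line 2 remove [sbfyf,jxjrv] add [afnjo,xnq] -> 12 lines: gftvv rwtbs cdpjc afnjo xnq jboh wdpga xcz exf pphl hep jttuf
Hunk 2: at line 1 remove [rwtbs,cdpjc] add [uscx] -> 11 lines: gftvv uscx afnjo xnq jboh wdpga xcz exf pphl hep jttuf
Hunk 3: at line 3 remove [xnq,jboh,wdpga] add [dbsyf,gwkj] -> 10 lines: gftvv uscx afnjo dbsyf gwkj xcz exf pphl hep jttuf
Hunk 4: at line 2 remove [dbsyf,gwkj] add [hlxws,ctz] -> 10 lines: gftvv uscx afnjo hlxws ctz xcz exf pphl hep jttuf
Final line 2: uscx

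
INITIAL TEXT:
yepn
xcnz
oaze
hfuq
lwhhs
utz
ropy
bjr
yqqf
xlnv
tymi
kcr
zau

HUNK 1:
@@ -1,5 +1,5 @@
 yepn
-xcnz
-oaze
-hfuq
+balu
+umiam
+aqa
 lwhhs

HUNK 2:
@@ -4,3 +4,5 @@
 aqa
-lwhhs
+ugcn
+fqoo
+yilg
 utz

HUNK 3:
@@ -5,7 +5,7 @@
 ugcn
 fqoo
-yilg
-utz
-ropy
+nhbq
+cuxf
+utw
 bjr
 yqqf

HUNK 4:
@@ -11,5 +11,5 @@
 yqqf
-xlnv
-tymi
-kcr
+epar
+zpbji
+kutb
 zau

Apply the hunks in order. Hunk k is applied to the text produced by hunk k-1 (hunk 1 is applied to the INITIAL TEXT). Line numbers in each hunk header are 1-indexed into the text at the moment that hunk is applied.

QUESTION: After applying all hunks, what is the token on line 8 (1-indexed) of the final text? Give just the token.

Answer: cuxf

Derivation:
Hunk 1: at line 1 remove [xcnz,oaze,hfuq] add [balu,umiam,aqa] -> 13 lines: yepn balu umiam aqa lwhhs utz ropy bjr yqqf xlnv tymi kcr zau
Hunk 2: at line 4 remove [lwhhs] add [ugcn,fqoo,yilg] -> 15 lines: yepn balu umiam aqa ugcn fqoo yilg utz ropy bjr yqqf xlnv tymi kcr zau
Hunk 3: at line 5 remove [yilg,utz,ropy] add [nhbq,cuxf,utw] -> 15 lines: yepn balu umiam aqa ugcn fqoo nhbq cuxf utw bjr yqqf xlnv tymi kcr zau
Hunk 4: at line 11 remove [xlnv,tymi,kcr] add [epar,zpbji,kutb] -> 15 lines: yepn balu umiam aqa ugcn fqoo nhbq cuxf utw bjr yqqf epar zpbji kutb zau
Final line 8: cuxf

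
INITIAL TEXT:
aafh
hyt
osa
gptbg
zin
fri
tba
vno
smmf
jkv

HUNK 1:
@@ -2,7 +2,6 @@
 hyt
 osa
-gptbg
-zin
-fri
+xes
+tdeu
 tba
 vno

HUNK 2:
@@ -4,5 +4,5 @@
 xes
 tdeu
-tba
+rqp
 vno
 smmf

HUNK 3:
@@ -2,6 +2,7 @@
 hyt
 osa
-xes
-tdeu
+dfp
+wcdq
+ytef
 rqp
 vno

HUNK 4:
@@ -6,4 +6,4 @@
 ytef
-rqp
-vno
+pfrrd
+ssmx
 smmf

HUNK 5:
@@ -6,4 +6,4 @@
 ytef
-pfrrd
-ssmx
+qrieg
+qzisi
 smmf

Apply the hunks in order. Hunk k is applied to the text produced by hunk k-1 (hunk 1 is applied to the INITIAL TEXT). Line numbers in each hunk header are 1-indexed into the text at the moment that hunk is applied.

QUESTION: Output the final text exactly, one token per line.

Answer: aafh
hyt
osa
dfp
wcdq
ytef
qrieg
qzisi
smmf
jkv

Derivation:
Hunk 1: at line 2 remove [gptbg,zin,fri] add [xes,tdeu] -> 9 lines: aafh hyt osa xes tdeu tba vno smmf jkv
Hunk 2: at line 4 remove [tba] add [rqp] -> 9 lines: aafh hyt osa xes tdeu rqp vno smmf jkv
Hunk 3: at line 2 remove [xes,tdeu] add [dfp,wcdq,ytef] -> 10 lines: aafh hyt osa dfp wcdq ytef rqp vno smmf jkv
Hunk 4: at line 6 remove [rqp,vno] add [pfrrd,ssmx] -> 10 lines: aafh hyt osa dfp wcdq ytef pfrrd ssmx smmf jkv
Hunk 5: at line 6 remove [pfrrd,ssmx] add [qrieg,qzisi] -> 10 lines: aafh hyt osa dfp wcdq ytef qrieg qzisi smmf jkv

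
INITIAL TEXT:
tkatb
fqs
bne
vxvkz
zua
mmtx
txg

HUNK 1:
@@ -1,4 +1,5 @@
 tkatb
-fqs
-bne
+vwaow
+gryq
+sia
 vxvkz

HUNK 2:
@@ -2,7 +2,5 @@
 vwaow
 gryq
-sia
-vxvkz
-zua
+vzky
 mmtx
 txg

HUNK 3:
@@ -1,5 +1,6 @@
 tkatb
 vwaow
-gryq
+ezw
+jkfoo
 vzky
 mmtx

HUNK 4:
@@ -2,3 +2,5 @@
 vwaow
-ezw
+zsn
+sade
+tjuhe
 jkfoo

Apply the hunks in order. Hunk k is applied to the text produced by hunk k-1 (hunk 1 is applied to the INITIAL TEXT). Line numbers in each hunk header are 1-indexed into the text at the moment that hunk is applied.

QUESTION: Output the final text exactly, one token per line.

Answer: tkatb
vwaow
zsn
sade
tjuhe
jkfoo
vzky
mmtx
txg

Derivation:
Hunk 1: at line 1 remove [fqs,bne] add [vwaow,gryq,sia] -> 8 lines: tkatb vwaow gryq sia vxvkz zua mmtx txg
Hunk 2: at line 2 remove [sia,vxvkz,zua] add [vzky] -> 6 lines: tkatb vwaow gryq vzky mmtx txg
Hunk 3: at line 1 remove [gryq] add [ezw,jkfoo] -> 7 lines: tkatb vwaow ezw jkfoo vzky mmtx txg
Hunk 4: at line 2 remove [ezw] add [zsn,sade,tjuhe] -> 9 lines: tkatb vwaow zsn sade tjuhe jkfoo vzky mmtx txg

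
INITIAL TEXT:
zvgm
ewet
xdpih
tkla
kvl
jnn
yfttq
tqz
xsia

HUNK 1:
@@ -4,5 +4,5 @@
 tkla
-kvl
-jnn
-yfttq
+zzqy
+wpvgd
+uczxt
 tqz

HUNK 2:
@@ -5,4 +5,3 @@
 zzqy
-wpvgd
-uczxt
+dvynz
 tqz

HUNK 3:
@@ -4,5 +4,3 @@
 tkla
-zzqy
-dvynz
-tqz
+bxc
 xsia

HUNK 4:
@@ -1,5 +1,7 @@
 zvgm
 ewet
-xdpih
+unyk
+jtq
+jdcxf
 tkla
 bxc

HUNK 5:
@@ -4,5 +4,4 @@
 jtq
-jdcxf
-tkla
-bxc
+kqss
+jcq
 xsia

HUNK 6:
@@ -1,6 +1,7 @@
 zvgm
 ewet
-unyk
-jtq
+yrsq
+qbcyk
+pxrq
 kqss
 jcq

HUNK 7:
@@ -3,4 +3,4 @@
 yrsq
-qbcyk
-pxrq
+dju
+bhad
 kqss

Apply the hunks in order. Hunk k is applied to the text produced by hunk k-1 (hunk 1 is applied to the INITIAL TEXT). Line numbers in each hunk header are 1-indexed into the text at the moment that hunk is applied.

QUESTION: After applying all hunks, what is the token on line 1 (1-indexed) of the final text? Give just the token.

Hunk 1: at line 4 remove [kvl,jnn,yfttq] add [zzqy,wpvgd,uczxt] -> 9 lines: zvgm ewet xdpih tkla zzqy wpvgd uczxt tqz xsia
Hunk 2: at line 5 remove [wpvgd,uczxt] add [dvynz] -> 8 lines: zvgm ewet xdpih tkla zzqy dvynz tqz xsia
Hunk 3: at line 4 remove [zzqy,dvynz,tqz] add [bxc] -> 6 lines: zvgm ewet xdpih tkla bxc xsia
Hunk 4: at line 1 remove [xdpih] add [unyk,jtq,jdcxf] -> 8 lines: zvgm ewet unyk jtq jdcxf tkla bxc xsia
Hunk 5: at line 4 remove [jdcxf,tkla,bxc] add [kqss,jcq] -> 7 lines: zvgm ewet unyk jtq kqss jcq xsia
Hunk 6: at line 1 remove [unyk,jtq] add [yrsq,qbcyk,pxrq] -> 8 lines: zvgm ewet yrsq qbcyk pxrq kqss jcq xsia
Hunk 7: at line 3 remove [qbcyk,pxrq] add [dju,bhad] -> 8 lines: zvgm ewet yrsq dju bhad kqss jcq xsia
Final line 1: zvgm

Answer: zvgm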